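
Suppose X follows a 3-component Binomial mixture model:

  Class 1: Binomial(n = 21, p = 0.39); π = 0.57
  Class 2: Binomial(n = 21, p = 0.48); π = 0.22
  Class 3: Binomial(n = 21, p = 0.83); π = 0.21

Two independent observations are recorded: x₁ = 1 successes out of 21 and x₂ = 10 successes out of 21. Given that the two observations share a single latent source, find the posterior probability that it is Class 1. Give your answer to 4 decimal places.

Posterior ∝ prior × likelihood, so P(k | x) ∝ π_k f_k(x); normalise over all components.
Since both observations come from the same component, the likelihood for component k is f_k(x₁)·f_k(x₂).
  f_1 = [C(21,1)·0.39^1·0.61^20 = 21·0.39·5.08858e-05 = 0.000416755] × [0.124939] = 5.20691e-05
  f_2 = [C(21,1)·0.48^1·0.52^20 = 21·0.48·2.08962e-06 = 2.10633e-05] × [0.172137] = 3.62578e-06
  f_3 = [C(21,1)·0.83^1·0.17^20 = 21·0.83·4.06423e-16 = 7.08396e-15] × [0.000187562] = 1.32868e-18
Weight by the priors:
  π_1·f_1 = 0.57 × 5.20691e-05 = 2.96794e-05
  π_2·f_2 = 0.22 × 3.62578e-06 = 7.97672e-07
  π_3·f_3 = 0.21 × 1.32868e-18 = 2.79023e-19
Normaliser: 2.96794e-05 + 7.97672e-07 + 2.79023e-19 = 3.04771e-05
P(Class 1 | data) ≈ 0.9738

0.9738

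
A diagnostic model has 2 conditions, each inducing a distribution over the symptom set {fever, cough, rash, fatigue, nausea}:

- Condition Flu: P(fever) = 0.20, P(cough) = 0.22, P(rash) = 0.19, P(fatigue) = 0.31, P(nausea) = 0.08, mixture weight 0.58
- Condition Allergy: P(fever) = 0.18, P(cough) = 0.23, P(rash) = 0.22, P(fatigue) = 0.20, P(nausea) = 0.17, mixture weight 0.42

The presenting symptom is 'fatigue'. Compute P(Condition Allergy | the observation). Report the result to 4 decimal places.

P(component k | x) = π_k·f_k(x) / marginal(x), where marginal(x) = Σ_j π_j·f_j(x).
Evaluate each component's likelihood at the observed value:
  L_Flu = 0.31
  L_Allergy = 0.2
Prior × likelihood for each component:
  π_Flu·L_Flu = 0.58 × 0.31 = 0.1798
  π_Allergy·L_Allergy = 0.42 × 0.2 = 0.084
Sum: 0.1798 + 0.084 = 0.2638
So the posterior for Condition Allergy is 0.084 / 0.2638 ≈ 0.3184.

0.3184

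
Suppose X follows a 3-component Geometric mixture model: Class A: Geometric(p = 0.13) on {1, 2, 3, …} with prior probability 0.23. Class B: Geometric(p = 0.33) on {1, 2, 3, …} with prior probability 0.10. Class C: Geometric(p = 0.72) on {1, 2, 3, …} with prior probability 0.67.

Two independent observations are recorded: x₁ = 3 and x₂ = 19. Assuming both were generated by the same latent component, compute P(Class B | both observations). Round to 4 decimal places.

Posterior ∝ prior × likelihood, so P(k | x) ∝ w_k f_k(x); normalise over all components.
Since both observations come from the same component, the likelihood for component k is f_k(x₁)·f_k(x₂).
  L_A = [0.098397] × [0.0105996] = 0.00104297
  L_B = [0.148137] × [0.000244265] = 3.61846e-05
  L_C = [0.056448] × [8.05707e-11] = 4.54805e-12
Weight by the priors:
  w_A·L_A = 0.23 × 0.00104297 = 0.000239883
  w_B·L_B = 0.10 × 3.61846e-05 = 3.61846e-06
  w_C·L_C = 0.67 × 4.54805e-12 = 3.0472e-12
Evidence: 0.000239883 + 3.61846e-06 + 3.0472e-12 = 0.000243502
Responsibility of Class B: 3.61846e-06 / 0.000243502 ≈ 0.0149

0.0149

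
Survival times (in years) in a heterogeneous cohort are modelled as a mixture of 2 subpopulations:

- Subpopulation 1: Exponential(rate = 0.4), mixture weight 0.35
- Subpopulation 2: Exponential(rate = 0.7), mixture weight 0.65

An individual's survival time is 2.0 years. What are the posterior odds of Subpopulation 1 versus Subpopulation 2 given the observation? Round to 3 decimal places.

0.561

Since P(k|x) ∝ P(Z=k) f_k(x), the posterior odds are P(Z=i) f_i(x) / (P(Z=j) f_j(x)).
Component likelihoods at x = 2.0 years:
  f_1 = 0.4·e^(−0.4·2.0) = 0.4·e^(−0.8000) = 0.179732
  f_2 = 0.7·e^(−0.7·2.0) = 0.7·e^(−1.4000) = 0.172618
Odds = (0.35/0.65) × (0.179732/0.172618) = 0.538462 × 1.04121 ≈ 0.561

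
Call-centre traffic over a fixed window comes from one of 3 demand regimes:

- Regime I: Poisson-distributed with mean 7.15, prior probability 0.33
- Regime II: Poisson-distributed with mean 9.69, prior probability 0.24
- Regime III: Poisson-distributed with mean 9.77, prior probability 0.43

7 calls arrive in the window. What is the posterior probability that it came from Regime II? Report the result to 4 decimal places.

0.2071

Apply Bayes' rule: the posterior for each component is proportional to its prior times its likelihood at x.
Poisson probabilities:
  p_I = 0.148767
  p_II = 0.0985195
  p_III = 0.0963328
Unnormalised posteriors:
  π_I·p_I = 0.33 × 0.148767 = 0.0490931
  π_II·p_II = 0.24 × 0.0985195 = 0.0236447
  π_III·p_III = 0.43 × 0.0963328 = 0.0414231
Normaliser: 0.0490931 + 0.0236447 + 0.0414231 = 0.114161
So the posterior for Regime II is 0.0236447 / 0.114161 ≈ 0.2071.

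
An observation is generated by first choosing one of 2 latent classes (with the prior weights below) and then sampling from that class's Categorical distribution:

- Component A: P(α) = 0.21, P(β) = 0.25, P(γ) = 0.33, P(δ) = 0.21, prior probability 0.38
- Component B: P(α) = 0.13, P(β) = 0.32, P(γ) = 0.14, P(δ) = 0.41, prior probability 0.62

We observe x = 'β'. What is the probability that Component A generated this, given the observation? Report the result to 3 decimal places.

0.324

Posterior ∝ prior × likelihood, so P(k | x) ∝ P(Z=k) f_k(x); normalise over all components.
Component likelihoods at x = 'β':
  p_A = 0.25
  p_B = 0.32
Prior × likelihood for each component:
  P(Z=A)·p_A = 0.38 × 0.25 = 0.095
  P(Z=B)·p_B = 0.62 × 0.32 = 0.1984
Denominator: 0.095 + 0.1984 = 0.2934
So the posterior for Component A is 0.095 / 0.2934 ≈ 0.324.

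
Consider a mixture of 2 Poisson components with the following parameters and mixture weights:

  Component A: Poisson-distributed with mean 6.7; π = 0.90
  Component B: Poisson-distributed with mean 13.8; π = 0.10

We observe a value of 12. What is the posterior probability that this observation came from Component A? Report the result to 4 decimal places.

Posterior ∝ prior × likelihood, so P(k | x) ∝ w_k f_k(x); normalise over all components.
Component likelihoods at x = 12:
  L_A = e^(−6.7)·6.7^12/12! = 0.0210275
  L_B = e^(−13.8)·13.8^12/12! = 0.101146
Weight by the priors:
  w_A·L_A = 0.90 × 0.0210275 = 0.0189247
  w_B·L_B = 0.10 × 0.101146 = 0.0101146
Sum: 0.0189247 + 0.0101146 = 0.0290393
So the posterior for Component A is 0.0189247 / 0.0290393 ≈ 0.6517.

0.6517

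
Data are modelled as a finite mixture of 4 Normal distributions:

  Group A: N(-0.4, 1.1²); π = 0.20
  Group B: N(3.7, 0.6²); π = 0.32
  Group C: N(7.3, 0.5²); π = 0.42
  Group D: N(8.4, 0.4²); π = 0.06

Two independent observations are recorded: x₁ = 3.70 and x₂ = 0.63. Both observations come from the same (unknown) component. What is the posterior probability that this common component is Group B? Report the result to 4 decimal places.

0.0176

P(component k | x) = π_k·f_k(x) / marginal(x), where marginal(x) = Σ_j π_j·f_j(x).
Since both observations come from the same component, the likelihood for component k is f_k(x₁)·f_k(x₂).
  p_A = [(1/(1.1·√(2π)))·exp(−(3.70−-0.4)²/(2·1.1²)) = 0.362675·exp(-6.94628) = 0.000348968] × [0.233953] = 8.1642e-05
  p_B = [(1/(0.6·√(2π)))·exp(−(3.70−3.7)²/(2·0.6²)) = 0.664904·exp(-0.00000) = 0.664904] × [1.37336e-06] = 9.13151e-07
  p_C = [(1/(0.5·√(2π)))·exp(−(3.70−7.3)²/(2·0.5²)) = 0.797885·exp(-25.92000) = 4.41598e-12] × [1.81707e-39] = 8.02416e-51
  p_D = [(1/(0.4·√(2π)))·exp(−(3.70−8.4)²/(2·0.4²)) = 0.997356·exp(-69.03125) = 1.04462e-30] × [1.1549e-82] = 1.20644e-112
Multiply by the mixture weights:
  π_A·p_A = 0.20 × 8.1642e-05 = 1.63284e-05
  π_B·p_B = 0.32 × 9.13151e-07 = 2.92208e-07
  π_C·p_C = 0.42 × 8.02416e-51 = 3.37015e-51
  π_D·p_D = 0.06 × 1.20644e-112 = 7.23863e-114
Normaliser: 1.63284e-05 + 2.92208e-07 + 3.37015e-51 + 7.23863e-114 = 1.66206e-05
P(Group B | x₁,x₂) ≈ 0.0176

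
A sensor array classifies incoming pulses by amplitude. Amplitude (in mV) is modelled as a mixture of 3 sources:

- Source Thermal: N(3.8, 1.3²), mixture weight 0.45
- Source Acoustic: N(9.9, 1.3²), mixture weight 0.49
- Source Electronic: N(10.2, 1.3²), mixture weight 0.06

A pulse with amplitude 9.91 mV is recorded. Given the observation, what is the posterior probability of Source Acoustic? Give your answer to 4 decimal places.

0.8933

P(component k | x) = P(Z=k)·f_k(x) / marginal(x), where marginal(x) = Σ_j P(Z=j)·f_j(x).
Component likelihoods at x = 9.91 mV:
  f_Thermal = (1/(1.3·√(2π)))·exp(−(9.91−3.8)²/(2·1.3²)) = 0.306879·exp(-11.04500) = 4.89987e-06
  f_Acoustic = (1/(1.3·√(2π)))·exp(−(9.91−9.9)²/(2·1.3²)) = 0.306879·exp(-0.00003) = 0.30687
  f_Electronic = (1/(1.3·√(2π)))·exp(−(9.91−10.2)²/(2·1.3²)) = 0.306879·exp(-0.02488) = 0.299337
Multiply by the mixture weights:
  P(Z=Thermal)·f_Thermal = 0.45 × 4.89987e-06 = 2.20494e-06
  P(Z=Acoustic)·f_Acoustic = 0.49 × 0.30687 = 0.150366
  P(Z=Electronic)·f_Electronic = 0.06 × 0.299337 = 0.0179602
Normaliser: 2.20494e-06 + 0.150366 + 0.0179602 = 0.168329
Responsibility of Source Acoustic: 0.150366 / 0.168329 ≈ 0.8933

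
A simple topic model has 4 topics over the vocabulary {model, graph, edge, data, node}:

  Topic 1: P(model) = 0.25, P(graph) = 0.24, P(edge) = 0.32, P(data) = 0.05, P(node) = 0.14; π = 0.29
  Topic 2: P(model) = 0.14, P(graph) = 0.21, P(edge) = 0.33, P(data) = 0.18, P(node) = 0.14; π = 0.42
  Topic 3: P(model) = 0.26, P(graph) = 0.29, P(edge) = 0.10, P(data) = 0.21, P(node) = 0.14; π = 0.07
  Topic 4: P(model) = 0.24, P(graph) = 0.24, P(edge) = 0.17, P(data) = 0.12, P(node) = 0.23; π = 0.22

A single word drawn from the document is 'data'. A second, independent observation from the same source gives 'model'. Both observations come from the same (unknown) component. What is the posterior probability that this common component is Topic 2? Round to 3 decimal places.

By Bayes' theorem, P(k | x) = w_k f_k(x) / Σ_j w_j f_j(x).
Since both observations come from the same component, the likelihood for component k is f_k(x₁)·f_k(x₂).
  f_1 = [P(data | comp) = 0.05] × [0.25] = 0.0125
  f_2 = [P(data | comp) = 0.18] × [0.14] = 0.0252
  f_3 = [P(data | comp) = 0.21] × [0.26] = 0.0546
  f_4 = [P(data | comp) = 0.12] × [0.24] = 0.0288
Multiply by the mixture weights:
  w_1·f_1 = 0.29 × 0.0125 = 0.003625
  w_2·f_2 = 0.42 × 0.0252 = 0.010584
  w_3·f_3 = 0.07 × 0.0546 = 0.003822
  w_4·f_4 = 0.22 × 0.0288 = 0.006336
Denominator: 0.003625 + 0.010584 + 0.003822 + 0.006336 = 0.024367
Responsibility of Topic 2: 0.010584 / 0.024367 ≈ 0.434

0.434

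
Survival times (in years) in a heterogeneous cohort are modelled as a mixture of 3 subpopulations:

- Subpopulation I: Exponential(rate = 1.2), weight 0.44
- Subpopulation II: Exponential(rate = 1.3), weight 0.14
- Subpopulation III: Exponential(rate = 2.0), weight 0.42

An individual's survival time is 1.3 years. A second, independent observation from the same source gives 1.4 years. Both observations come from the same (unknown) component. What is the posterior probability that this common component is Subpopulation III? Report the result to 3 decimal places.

0.192

Posterior ∝ prior × likelihood, so P(k | x) ∝ π_k f_k(x); normalise over all components.
Since both observations come from the same component, the likelihood for component k is f_k(x₁)·f_k(x₂).
  p_I = [0.252163] × [0.223649] = 0.056396
  p_II = [0.239875] × [0.210633] = 0.0505258
  p_III = [0.148547] × [0.12162] = 0.0180663
Multiply by the mixture weights:
  π_I·p_I = 0.44 × 0.056396 = 0.0248142
  π_II·p_II = 0.14 × 0.0505258 = 0.00707361
  π_III·p_III = 0.42 × 0.0180663 = 0.00758786
Sum: 0.0248142 + 0.00707361 + 0.00758786 = 0.0394757
P(Subpopulation III | x₁,x₂) = 0.00758786 / 0.0394757 ≈ 0.192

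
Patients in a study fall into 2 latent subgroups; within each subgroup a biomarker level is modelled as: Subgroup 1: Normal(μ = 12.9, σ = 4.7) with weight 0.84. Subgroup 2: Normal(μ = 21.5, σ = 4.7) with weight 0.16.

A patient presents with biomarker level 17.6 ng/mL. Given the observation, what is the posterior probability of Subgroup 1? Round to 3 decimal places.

0.818

By Bayes' theorem, P(k | x) = P(Z=k) f_k(x) / Σ_j P(Z=j) f_j(x).
Component likelihoods at x = 17.6 ng/mL:
  p_1 = (1/(4.7·√(2π)))·exp(−(17.6−12.9)²/(2·4.7²)) = 0.084881·exp(-0.50000) = 0.0514831
  p_2 = (1/(4.7·√(2π)))·exp(−(17.6−21.5)²/(2·4.7²)) = 0.084881·exp(-0.34427) = 0.0601584
Multiply by the mixture weights:
  P(Z=1)·p_1 = 0.84 × 0.0514831 = 0.0432458
  P(Z=2)·p_2 = 0.16 × 0.0601584 = 0.00962534
Normaliser: 0.0432458 + 0.00962534 = 0.0528712
P(Subgroup 1 | x) = 0.0432458 / 0.0528712 ≈ 0.818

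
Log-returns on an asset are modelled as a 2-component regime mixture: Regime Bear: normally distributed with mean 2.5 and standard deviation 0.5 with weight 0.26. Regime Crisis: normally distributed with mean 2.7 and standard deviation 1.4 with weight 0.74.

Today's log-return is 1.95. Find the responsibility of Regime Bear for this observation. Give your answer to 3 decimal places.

Apply Bayes' rule: the posterior for each component is proportional to its prior times its likelihood at x.
Component likelihoods at x = 1.95:
  p_Bear = (1/(0.5·√(2π)))·exp(−(1.95−2.5)²/(2·0.5²)) = 0.797885·exp(-0.60500) = 0.435704
  p_Crisis = (1/(1.4·√(2π)))·exp(−(1.95−2.7)²/(2·1.4²)) = 0.284959·exp(-0.14349) = 0.246867
Unnormalised posteriors:
  π_Bear·p_Bear = 0.26 × 0.435704 = 0.113283
  π_Crisis·p_Crisis = 0.74 × 0.246867 = 0.182682
Denominator: 0.113283 + 0.182682 = 0.295965
Responsibility of Regime Bear: 0.113283 / 0.295965 ≈ 0.383

0.383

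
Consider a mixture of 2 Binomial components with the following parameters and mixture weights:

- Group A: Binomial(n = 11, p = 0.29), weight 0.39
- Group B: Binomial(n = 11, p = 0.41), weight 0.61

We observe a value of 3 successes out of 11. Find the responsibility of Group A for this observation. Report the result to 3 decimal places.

0.499

The responsibility of component k is π_k f_k(x) divided by Σ_j π_j f_j(x).
Component likelihoods at x = 3 successes out of 11:
  f_A = 0.259863
  f_B = 0.166975
Multiply by the mixture weights:
  π_A·f_A = 0.39 × 0.259863 = 0.101347
  π_B·f_B = 0.61 × 0.166975 = 0.101855
Evidence: 0.101347 + 0.101855 = 0.203201
So the posterior for Group A is 0.101347 / 0.203201 ≈ 0.499.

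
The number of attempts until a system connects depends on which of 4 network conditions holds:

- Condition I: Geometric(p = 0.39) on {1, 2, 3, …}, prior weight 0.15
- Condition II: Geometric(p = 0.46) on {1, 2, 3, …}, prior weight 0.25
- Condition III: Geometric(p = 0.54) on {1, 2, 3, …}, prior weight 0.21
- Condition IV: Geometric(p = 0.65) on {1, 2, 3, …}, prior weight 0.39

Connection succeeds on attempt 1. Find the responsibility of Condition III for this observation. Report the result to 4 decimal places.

Posterior ∝ prior × likelihood, so P(k | x) ∝ π_k f_k(x); normalise over all components.
Component likelihoods at x = 1:
  L_I = 0.39·(1−0.39)^0 = 0.39·1 = 0.39
  L_II = 0.46·(1−0.46)^0 = 0.46·1 = 0.46
  L_III = 0.54·(1−0.54)^0 = 0.54·1 = 0.54
  L_IV = 0.65·(1−0.65)^0 = 0.65·1 = 0.65
Unnormalised posteriors:
  π_I·L_I = 0.15 × 0.39 = 0.0585
  π_II·L_II = 0.25 × 0.46 = 0.115
  π_III·L_III = 0.21 × 0.54 = 0.1134
  π_IV·L_IV = 0.39 × 0.65 = 0.2535
Marginal: 0.0585 + 0.115 + 0.1134 + 0.2535 = 0.5404
So the posterior for Condition III is 0.1134 / 0.5404 ≈ 0.2098.

0.2098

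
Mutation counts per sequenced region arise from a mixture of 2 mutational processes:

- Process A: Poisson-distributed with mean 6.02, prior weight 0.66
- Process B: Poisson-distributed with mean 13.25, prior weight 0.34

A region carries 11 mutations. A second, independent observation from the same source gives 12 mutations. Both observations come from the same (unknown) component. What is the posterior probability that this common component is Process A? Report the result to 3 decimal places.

0.046

By Bayes' theorem, P(k | x) = π_k f_k(x) / Σ_j π_j f_j(x).
Since both observations come from the same component, the likelihood for component k is f_k(x₁)·f_k(x₂).
  f_A = [e^(−6.02)·6.02^11/11! = 0.0229062] × [0.0114913] = 0.000263221
  f_B = [e^(−13.25)·13.25^11/11! = 0.0974579] × [0.10761] = 0.0104874
Prior × likelihood for each component:
  π_A·f_A = 0.66 × 0.000263221 = 0.000173726
  π_B·f_B = 0.34 × 0.0104874 = 0.00356572
Marginal: 0.000173726 + 0.00356572 = 0.00373945
P(Process A | x) ≈ 0.046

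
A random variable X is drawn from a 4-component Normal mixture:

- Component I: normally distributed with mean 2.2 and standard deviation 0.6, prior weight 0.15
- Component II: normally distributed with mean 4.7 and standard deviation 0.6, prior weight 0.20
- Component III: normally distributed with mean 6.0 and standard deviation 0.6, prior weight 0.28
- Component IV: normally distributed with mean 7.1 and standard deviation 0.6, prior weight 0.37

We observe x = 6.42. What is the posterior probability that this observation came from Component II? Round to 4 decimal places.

Apply Bayes' rule: the posterior for each component is proportional to its prior times its likelihood at x.
Normal densities:
  f_I = 1.20495e-11
  f_II = 0.0109217
  f_III = 0.520423
  f_IV = 0.34982
Unnormalised posteriors:
  P(Z=I)·f_I = 0.15 × 1.20495e-11 = 1.80742e-12
  P(Z=II)·f_II = 0.20 × 0.0109217 = 0.00218434
  P(Z=III)·f_III = 0.28 × 0.520423 = 0.145719
  P(Z=IV)·f_IV = 0.37 × 0.34982 = 0.129434
Normaliser: 1.80742e-12 + 0.00218434 + 0.145719 + 0.129434 = 0.277336
P(Component II | x) = 0.00218434 / 0.277336 ≈ 0.0079

0.0079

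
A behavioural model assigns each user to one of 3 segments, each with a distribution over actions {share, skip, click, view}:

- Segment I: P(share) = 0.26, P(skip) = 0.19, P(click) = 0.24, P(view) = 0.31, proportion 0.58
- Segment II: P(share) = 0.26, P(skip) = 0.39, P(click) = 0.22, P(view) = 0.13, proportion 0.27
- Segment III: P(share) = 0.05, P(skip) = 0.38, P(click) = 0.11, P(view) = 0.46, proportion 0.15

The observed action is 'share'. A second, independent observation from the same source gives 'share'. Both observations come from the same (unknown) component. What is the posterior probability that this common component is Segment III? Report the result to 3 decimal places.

By Bayes' theorem, P(k | x) = π_k f_k(x) / Σ_j π_j f_j(x).
Since both observations come from the same component, the likelihood for component k is f_k(x₁)·f_k(x₂).
  f_I = [P(share | comp) = 0.26] × [0.26] = 0.0676
  f_II = [P(share | comp) = 0.26] × [0.26] = 0.0676
  f_III = [P(share | comp) = 0.05] × [0.05] = 0.0025
Prior × likelihood for each component:
  π_I·f_I = 0.58 × 0.0676 = 0.039208
  π_II·f_II = 0.27 × 0.0676 = 0.018252
  π_III·f_III = 0.15 × 0.0025 = 0.000375
Evidence: 0.039208 + 0.018252 + 0.000375 = 0.057835
Responsibility of Segment III: 0.000375 / 0.057835 ≈ 0.006

0.006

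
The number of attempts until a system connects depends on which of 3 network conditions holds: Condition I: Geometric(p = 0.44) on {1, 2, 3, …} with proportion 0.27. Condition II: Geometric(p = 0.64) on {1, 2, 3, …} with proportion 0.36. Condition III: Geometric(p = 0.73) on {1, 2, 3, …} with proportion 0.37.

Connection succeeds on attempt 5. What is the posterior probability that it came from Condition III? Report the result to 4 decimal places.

P(component k | x) = π_k·f_k(x) / marginal(x), where marginal(x) = Σ_j π_j·f_j(x).
Evaluate each component's likelihood at the observed value:
  f_I = 0.44·(1−0.44)^4 = 0.44·0.098345 = 0.0432718
  f_II = 0.64·(1−0.64)^4 = 0.64·0.0167962 = 0.0107495
  f_III = 0.73·(1−0.73)^4 = 0.73·0.00531441 = 0.00387952
Unnormalised posteriors:
  π_I·f_I = 0.27 × 0.0432718 = 0.0116834
  π_II·f_II = 0.36 × 0.0107495 = 0.00386984
  π_III·f_III = 0.37 × 0.00387952 = 0.00143542
Evidence: 0.0116834 + 0.00386984 + 0.00143542 = 0.0169886
Responsibility of Condition III: 0.00143542 / 0.0169886 ≈ 0.0845

0.0845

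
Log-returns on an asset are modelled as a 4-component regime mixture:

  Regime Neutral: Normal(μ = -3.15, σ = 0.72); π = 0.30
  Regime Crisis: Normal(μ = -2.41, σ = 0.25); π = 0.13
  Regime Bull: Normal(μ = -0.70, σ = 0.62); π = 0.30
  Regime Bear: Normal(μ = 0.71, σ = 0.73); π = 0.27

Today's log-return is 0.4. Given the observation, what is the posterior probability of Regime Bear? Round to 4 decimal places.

0.7712

The responsibility of component k is P(Z=k) f_k(x) divided by Σ_j P(Z=j) f_j(x).
Normal densities:
  f_Neutral = (1/(0.72·√(2π)))·exp(−(0.4−-3.15)²/(2·0.72²)) = 0.554087·exp(-12.15519) = 2.91505e-06
  f_Crisis = (1/(0.25·√(2π)))·exp(−(0.4−-2.41)²/(2·0.25²)) = 1.595769·exp(-63.16880) = 5.87637e-28
  f_Bull = (1/(0.62·√(2π)))·exp(−(0.4−-0.70)²/(2·0.62²)) = 0.643455·exp(-1.57388) = 0.133349
  f_Bear = (1/(0.73·√(2π)))·exp(−(0.4−0.71)²/(2·0.73²)) = 0.546496·exp(-0.09017) = 0.499377
Unnormalised posteriors:
  P(Z=Neutral)·f_Neutral = 0.30 × 2.91505e-06 = 8.74515e-07
  P(Z=Crisis)·f_Crisis = 0.13 × 5.87637e-28 = 7.63927e-29
  P(Z=Bull)·f_Bull = 0.30 × 0.133349 = 0.0400048
  P(Z=Bear)·f_Bear = 0.27 × 0.499377 = 0.134832
Sum: 8.74515e-07 + 7.63927e-29 + 0.0400048 + 0.134832 = 0.174837
Responsibility of Regime Bear: 0.134832 / 0.174837 ≈ 0.7712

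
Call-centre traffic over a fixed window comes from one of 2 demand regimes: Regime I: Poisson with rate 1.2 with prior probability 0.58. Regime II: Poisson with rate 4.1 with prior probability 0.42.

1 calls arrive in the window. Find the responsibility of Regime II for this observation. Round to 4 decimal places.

0.1198

P(component k | x) = π_k·f_k(x) / marginal(x), where marginal(x) = Σ_j π_j·f_j(x).
Component likelihoods at x = 1 calls:
  p_I = e^(−1.2)·1.2^1/1! = 0.361433
  p_II = e^(−4.1)·4.1^1/1! = 0.067948
Prior × likelihood for each component:
  π_I·p_I = 0.58 × 0.361433 = 0.209631
  π_II·p_II = 0.42 × 0.067948 = 0.0285381
Denominator: 0.209631 + 0.0285381 = 0.238169
So the posterior for Regime II is 0.0285381 / 0.238169 ≈ 0.1198.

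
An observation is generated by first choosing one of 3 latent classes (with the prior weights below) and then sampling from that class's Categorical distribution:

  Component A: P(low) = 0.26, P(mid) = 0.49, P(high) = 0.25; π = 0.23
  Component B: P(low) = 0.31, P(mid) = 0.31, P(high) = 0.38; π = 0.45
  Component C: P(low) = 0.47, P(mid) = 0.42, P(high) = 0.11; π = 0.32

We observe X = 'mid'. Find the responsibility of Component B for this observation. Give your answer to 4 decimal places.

Apply Bayes' rule: the posterior for each component is proportional to its prior times its likelihood at x.
Categorical probabilities:
  p_A = P(mid | comp) = 0.49
  p_B = P(mid | comp) = 0.31
  p_C = P(mid | comp) = 0.42
Multiply by the mixture weights:
  P(Z=A)·p_A = 0.23 × 0.49 = 0.1127
  P(Z=B)·p_B = 0.45 × 0.31 = 0.1395
  P(Z=C)·p_C = 0.32 × 0.42 = 0.1344
Normaliser: 0.1127 + 0.1395 + 0.1344 = 0.3866
So the posterior for Component B is 0.1395 / 0.3866 ≈ 0.3608.

0.3608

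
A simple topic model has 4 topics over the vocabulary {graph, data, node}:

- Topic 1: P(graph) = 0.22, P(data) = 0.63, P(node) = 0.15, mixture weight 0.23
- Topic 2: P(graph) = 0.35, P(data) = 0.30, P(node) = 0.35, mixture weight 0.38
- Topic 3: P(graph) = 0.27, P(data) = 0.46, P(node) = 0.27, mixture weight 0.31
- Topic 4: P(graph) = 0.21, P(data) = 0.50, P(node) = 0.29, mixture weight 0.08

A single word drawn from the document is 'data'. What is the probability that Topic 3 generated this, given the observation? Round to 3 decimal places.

By Bayes' theorem, P(k | x) = w_k f_k(x) / Σ_j w_j f_j(x).
Categorical probabilities:
  p_1 = P(data | comp) = 0.63
  p_2 = P(data | comp) = 0.30
  p_3 = P(data | comp) = 0.46
  p_4 = P(data | comp) = 0.50
Multiply by the mixture weights:
  w_1·p_1 = 0.23 × 0.63 = 0.1449
  w_2·p_2 = 0.38 × 0.3 = 0.114
  w_3·p_3 = 0.31 × 0.46 = 0.1426
  w_4·p_4 = 0.08 × 0.5 = 0.04
Evidence: 0.1449 + 0.114 + 0.1426 + 0.04 = 0.4415
Responsibility of Topic 3: 0.1426 / 0.4415 ≈ 0.323

0.323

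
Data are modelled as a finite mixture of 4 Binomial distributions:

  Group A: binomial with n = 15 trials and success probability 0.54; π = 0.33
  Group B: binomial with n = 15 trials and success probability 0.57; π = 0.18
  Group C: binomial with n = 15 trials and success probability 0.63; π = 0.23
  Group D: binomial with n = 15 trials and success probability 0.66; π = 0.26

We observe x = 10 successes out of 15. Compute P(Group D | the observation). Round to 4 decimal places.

0.3186

Apply Bayes' rule: the posterior for each component is proportional to its prior times its likelihood at x.
Component likelihoods at x = 10 successes out of 15:
  f_A = C(15,10)·0.54^10·0.46^5 = 3003·0.00210833·0.0205963 = 0.130401
  f_B = C(15,10)·0.57^10·0.43^5 = 3003·0.00362033·0.0147008 = 0.159826
  f_C = C(15,10)·0.63^10·0.37^5 = 3003·0.0098493·0.0069344 = 0.205102
  f_D = C(15,10)·0.66^10·0.34^5 = 3003·0.0156834·0.00454354 = 0.213988
Unnormalised posteriors:
  w_A·f_A = 0.33 × 0.130401 = 0.0430324
  w_B·f_B = 0.18 × 0.159826 = 0.0287686
  w_C·f_C = 0.23 × 0.205102 = 0.0471734
  w_D·f_D = 0.26 × 0.213988 = 0.0556369
Sum: 0.0430324 + 0.0287686 + 0.0471734 + 0.0556369 = 0.174611
P(Group D | x) ≈ 0.3186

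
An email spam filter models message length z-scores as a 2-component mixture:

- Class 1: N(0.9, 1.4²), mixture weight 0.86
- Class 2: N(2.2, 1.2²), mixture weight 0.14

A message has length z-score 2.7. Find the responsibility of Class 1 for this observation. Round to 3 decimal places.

P(component k | x) = π_k·f_k(x) / marginal(x), where marginal(x) = Σ_j π_j·f_j(x).
Normal densities:
  f_1 = 0.124688
  f_2 = 0.30481
Unnormalised posteriors:
  π_1·f_1 = 0.86 × 0.124688 = 0.107232
  π_2·f_2 = 0.14 × 0.30481 = 0.0426734
Evidence: 0.107232 + 0.0426734 = 0.149905
P(Class 1 | the observation) = 0.107232 / 0.149905 ≈ 0.715

0.715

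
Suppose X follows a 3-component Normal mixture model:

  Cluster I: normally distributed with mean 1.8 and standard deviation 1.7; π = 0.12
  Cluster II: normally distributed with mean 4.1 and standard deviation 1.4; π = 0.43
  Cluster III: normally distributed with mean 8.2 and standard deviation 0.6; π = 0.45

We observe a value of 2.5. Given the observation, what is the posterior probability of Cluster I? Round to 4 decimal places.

0.2886

By Bayes' theorem, P(k | x) = P(Z=k) f_k(x) / Σ_j P(Z=j) f_j(x).
Evaluate each component's likelihood at the observed value:
  L_I = 0.215598
  L_II = 0.148307
  L_III = 1.67966e-20
Unnormalised posteriors:
  P(Z=I)·L_I = 0.12 × 0.215598 = 0.0258717
  P(Z=II)·L_II = 0.43 × 0.148307 = 0.0637719
  P(Z=III)·L_III = 0.45 × 1.67966e-20 = 7.55845e-21
Denominator: 0.0258717 + 0.0637719 + 7.55845e-21 = 0.0896436
P(Cluster I | 2.5) ≈ 0.2886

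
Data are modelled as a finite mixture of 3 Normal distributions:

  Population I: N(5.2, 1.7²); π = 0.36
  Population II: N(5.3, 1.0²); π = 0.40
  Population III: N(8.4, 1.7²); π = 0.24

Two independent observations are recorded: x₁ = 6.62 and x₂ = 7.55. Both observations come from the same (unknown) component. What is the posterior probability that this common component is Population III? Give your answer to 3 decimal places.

0.473

Posterior ∝ prior × likelihood, so P(k | x) ∝ P(Z=k) f_k(x); normalise over all components.
Since both observations come from the same component, the likelihood for component k is f_k(x₁)·f_k(x₂).
  f_I = [(1/(1.7·√(2π)))·exp(−(6.62−5.2)²/(2·1.7²)) = 0.234672·exp(-0.34886) = 0.165559] × [0.090264] = 0.0149441
  f_II = [(1/(1.0·√(2π)))·exp(−(6.62−5.3)²/(2·1.0²)) = 0.398942·exp(-0.87120) = 0.166937] × [0.0317397] = 0.00529852
  f_III = [(1/(1.7·√(2π)))·exp(−(6.62−8.4)²/(2·1.7²)) = 0.234672·exp(-0.54817) = 0.135642] × [0.207097] = 0.0280912
Multiply by the mixture weights:
  P(Z=I)·f_I = 0.36 × 0.0149441 = 0.00537986
  P(Z=II)·f_II = 0.40 × 0.00529852 = 0.00211941
  P(Z=III)·f_III = 0.24 × 0.0280912 = 0.00674188
Normaliser: 0.00537986 + 0.00211941 + 0.00674188 = 0.0142412
Responsibility of Population III: 0.00674188 / 0.0142412 ≈ 0.473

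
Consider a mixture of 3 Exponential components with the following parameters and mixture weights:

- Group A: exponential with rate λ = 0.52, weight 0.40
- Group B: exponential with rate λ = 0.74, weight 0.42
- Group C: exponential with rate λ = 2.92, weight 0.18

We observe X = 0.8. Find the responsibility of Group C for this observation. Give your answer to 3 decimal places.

The responsibility of component k is π_k f_k(x) divided by Σ_j π_j f_j(x).
Exponential densities:
  L_A = 0.343034
  L_B = 0.409383
  L_C = 0.282404
Prior × likelihood for each component:
  π_A·L_A = 0.40 × 0.343034 = 0.137213
  π_B·L_B = 0.42 × 0.409383 = 0.171941
  π_C·L_C = 0.18 × 0.282404 = 0.0508327
Evidence: 0.137213 + 0.171941 + 0.0508327 = 0.359987
Responsibility of Group C: 0.0508327 / 0.359987 ≈ 0.141

0.141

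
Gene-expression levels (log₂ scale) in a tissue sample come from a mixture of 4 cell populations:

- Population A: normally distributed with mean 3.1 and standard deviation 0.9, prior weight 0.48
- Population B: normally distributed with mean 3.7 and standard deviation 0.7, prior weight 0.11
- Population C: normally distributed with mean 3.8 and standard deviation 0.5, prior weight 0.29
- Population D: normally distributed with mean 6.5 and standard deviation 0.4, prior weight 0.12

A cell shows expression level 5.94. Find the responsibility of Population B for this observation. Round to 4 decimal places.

0.0080

The responsibility of component k is w_k f_k(x) divided by Σ_j w_j f_j(x).
Normal densities:
  f_A = 0.00305082
  f_B = 0.00340584
  f_C = 8.3975e-05
  f_D = 0.374319
Unnormalised posteriors:
  w_A·f_A = 0.48 × 0.00305082 = 0.0014644
  w_B·f_B = 0.11 × 0.00340584 = 0.000374642
  w_C·f_C = 0.29 × 8.3975e-05 = 2.43528e-05
  w_D·f_D = 0.12 × 0.374319 = 0.0449182
Normaliser: 0.0014644 + 0.000374642 + 2.43528e-05 + 0.0449182 = 0.0467816
So the posterior for Population B is 0.000374642 / 0.0467816 ≈ 0.0080.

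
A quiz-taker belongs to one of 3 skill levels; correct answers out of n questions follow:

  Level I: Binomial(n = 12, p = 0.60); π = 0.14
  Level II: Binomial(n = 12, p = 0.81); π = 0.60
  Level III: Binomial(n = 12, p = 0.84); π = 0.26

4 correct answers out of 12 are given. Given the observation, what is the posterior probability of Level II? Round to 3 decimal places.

Posterior ∝ prior × likelihood, so P(k | x) ∝ π_k f_k(x); normalise over all components.
Binomial probabilities:
  L_I = 0.0420427
  L_II = 0.000361888
  L_III = 0.000105848
Unnormalised posteriors:
  π_I·L_I = 0.14 × 0.0420427 = 0.00588597
  π_II·L_II = 0.60 × 0.000361888 = 0.000217133
  π_III·L_III = 0.26 × 0.000105848 = 2.75205e-05
Evidence: 0.00588597 + 0.000217133 + 2.75205e-05 = 0.00613062
So the posterior for Level II is 0.000217133 / 0.00613062 ≈ 0.035.

0.035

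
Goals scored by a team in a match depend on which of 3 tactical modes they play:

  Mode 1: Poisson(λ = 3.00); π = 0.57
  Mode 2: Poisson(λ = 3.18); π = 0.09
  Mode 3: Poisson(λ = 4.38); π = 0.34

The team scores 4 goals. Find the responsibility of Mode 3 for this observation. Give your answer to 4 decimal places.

P(component k | x) = P(Z=k)·f_k(x) / marginal(x), where marginal(x) = Σ_j P(Z=j)·f_j(x).
Component likelihoods at x = 4 goals:
  p_1 = e^(−3.00)·3.00^4/4! = 0.168031
  p_2 = e^(−3.18)·3.18^4/4! = 0.177191
  p_3 = e^(−4.38)·4.38^4/4! = 0.192077
Weight by the priors:
  P(Z=1)·p_1 = 0.57 × 0.168031 = 0.0957779
  P(Z=2)·p_2 = 0.09 × 0.177191 = 0.0159472
  P(Z=3)·p_3 = 0.34 × 0.192077 = 0.0653062
Denominator: 0.0957779 + 0.0159472 + 0.0653062 = 0.177031
Responsibility of Mode 3: 0.0653062 / 0.177031 ≈ 0.3689

0.3689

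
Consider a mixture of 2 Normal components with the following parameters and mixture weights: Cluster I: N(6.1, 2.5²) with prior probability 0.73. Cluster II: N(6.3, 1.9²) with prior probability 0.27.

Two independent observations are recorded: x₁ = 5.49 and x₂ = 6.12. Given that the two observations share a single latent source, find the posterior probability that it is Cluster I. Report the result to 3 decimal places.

0.625

P(component k | x) = π_k·f_k(x) / marginal(x), where marginal(x) = Σ_j π_j·f_j(x).
Since both observations come from the same component, the likelihood for component k is f_k(x₁)·f_k(x₂).
  p_I = [0.154897] × [0.159572] = 0.0247171
  p_II = [0.19173] × [0.209029] = 0.0400773
Unnormalised posteriors:
  π_I·p_I = 0.73 × 0.0247171 = 0.0180435
  π_II·p_II = 0.27 × 0.0400773 = 0.0108209
Marginal: 0.0180435 + 0.0108209 = 0.0288644
P(Cluster I | x₁, x₂) ≈ 0.625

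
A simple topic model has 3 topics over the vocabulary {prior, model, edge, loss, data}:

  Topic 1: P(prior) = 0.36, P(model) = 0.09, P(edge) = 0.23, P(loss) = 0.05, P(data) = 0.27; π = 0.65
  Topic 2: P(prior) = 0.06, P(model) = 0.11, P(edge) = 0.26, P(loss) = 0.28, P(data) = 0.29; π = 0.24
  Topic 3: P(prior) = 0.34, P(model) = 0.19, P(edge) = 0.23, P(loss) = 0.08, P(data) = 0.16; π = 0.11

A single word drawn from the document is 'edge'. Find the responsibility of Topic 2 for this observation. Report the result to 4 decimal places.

0.2631

P(component k | x) = w_k·f_k(x) / marginal(x), where marginal(x) = Σ_j w_j·f_j(x).
Categorical probabilities:
  f_1 = 0.23
  f_2 = 0.26
  f_3 = 0.23
Multiply by the mixture weights:
  w_1·f_1 = 0.65 × 0.23 = 0.1495
  w_2·f_2 = 0.24 × 0.26 = 0.0624
  w_3·f_3 = 0.11 × 0.23 = 0.0253
Denominator: 0.1495 + 0.0624 + 0.0253 = 0.2372
P(Topic 2 | x) = 0.0624 / 0.2372 ≈ 0.2631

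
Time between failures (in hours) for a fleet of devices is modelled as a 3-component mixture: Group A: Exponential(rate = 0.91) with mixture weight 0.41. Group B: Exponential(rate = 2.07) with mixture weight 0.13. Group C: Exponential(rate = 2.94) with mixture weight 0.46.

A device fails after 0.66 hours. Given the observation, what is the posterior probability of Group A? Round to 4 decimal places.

By Bayes' theorem, P(k | x) = π_k f_k(x) / Σ_j π_j f_j(x).
Exponential densities:
  p_A = 0.499119
  p_B = 0.528004
  p_C = 0.422321
Multiply by the mixture weights:
  π_A·p_A = 0.41 × 0.499119 = 0.204639
  π_B·p_B = 0.13 × 0.528004 = 0.0686405
  π_C·p_C = 0.46 × 0.422321 = 0.194267
Normaliser: 0.204639 + 0.0686405 + 0.194267 = 0.467547
Responsibility of Group A: 0.204639 / 0.467547 ≈ 0.4377

0.4377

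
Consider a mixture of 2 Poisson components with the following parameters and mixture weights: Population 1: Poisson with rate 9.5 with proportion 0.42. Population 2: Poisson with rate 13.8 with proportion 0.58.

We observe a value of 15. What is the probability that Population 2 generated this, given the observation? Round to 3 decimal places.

0.835

By Bayes' theorem, P(k | x) = π_k f_k(x) / Σ_j π_j f_j(x).
Poisson probabilities:
  L_1 = 0.026519
  L_2 = 0.0973695
Weight by the priors:
  π_1·L_1 = 0.42 × 0.026519 = 0.011138
  π_2·L_2 = 0.58 × 0.0973695 = 0.0564743
Normaliser: 0.011138 + 0.0564743 = 0.0676123
Responsibility of Population 2: 0.0564743 / 0.0676123 ≈ 0.835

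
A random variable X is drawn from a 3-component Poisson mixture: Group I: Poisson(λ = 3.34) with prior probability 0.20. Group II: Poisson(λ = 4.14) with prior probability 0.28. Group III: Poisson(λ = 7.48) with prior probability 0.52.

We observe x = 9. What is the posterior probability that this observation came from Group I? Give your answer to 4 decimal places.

P(component k | x) = π_k·f_k(x) / marginal(x), where marginal(x) = Σ_j π_j·f_j(x).
Poisson probabilities:
  p_I = e^(−3.34)·3.34^9/9! = 0.0050514
  p_II = e^(−4.14)·4.14^9/9! = 0.0156769
  p_III = e^(−7.48)·7.48^9/9! = 0.11398
Weight by the priors:
  π_I·p_I = 0.20 × 0.0050514 = 0.00101028
  π_II·p_II = 0.28 × 0.0156769 = 0.00438954
  π_III·p_III = 0.52 × 0.11398 = 0.0592696
Sum: 0.00101028 + 0.00438954 + 0.0592696 = 0.0646694
So the posterior for Group I is 0.00101028 / 0.0646694 ≈ 0.0156.

0.0156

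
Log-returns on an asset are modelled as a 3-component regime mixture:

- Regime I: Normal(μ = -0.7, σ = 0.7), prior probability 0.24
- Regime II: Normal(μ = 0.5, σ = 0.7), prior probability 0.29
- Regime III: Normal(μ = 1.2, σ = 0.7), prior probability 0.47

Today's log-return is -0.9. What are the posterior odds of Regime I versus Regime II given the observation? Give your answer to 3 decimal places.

5.871

Since P(k|x) ∝ π_k f_k(x), the posterior odds are π_i f_i(x) / (π_j f_j(x)).
Component likelihoods at x = -0.9:
  L_I = (1/(0.7·√(2π)))·exp(−(-0.9−-0.7)²/(2·0.7²)) = 0.569918·exp(-0.04082) = 0.547124
  L_II = (1/(0.7·√(2π)))·exp(−(-0.9−0.5)²/(2·0.7²)) = 0.569918·exp(-2.00000) = 0.07713
  L_III = (1/(0.7·√(2π)))·exp(−(-0.9−1.2)²/(2·0.7²)) = 0.569918·exp(-4.50000) = 0.00633121
0.13131 / 0.0223677 ≈ 5.871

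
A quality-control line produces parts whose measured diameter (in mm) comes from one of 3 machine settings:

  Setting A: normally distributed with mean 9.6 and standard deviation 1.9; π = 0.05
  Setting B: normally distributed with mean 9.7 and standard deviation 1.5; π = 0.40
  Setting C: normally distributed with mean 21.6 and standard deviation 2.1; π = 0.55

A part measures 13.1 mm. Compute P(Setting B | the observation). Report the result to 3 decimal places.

0.807

P(component k | x) = w_k·f_k(x) / marginal(x), where marginal(x) = Σ_j w_j·f_j(x).
Normal densities:
  p_A = (1/(1.9·√(2π)))·exp(−(13.1−9.6)²/(2·1.9²)) = 0.209970·exp(-1.69668) = 0.0384857
  p_B = (1/(1.5·√(2π)))·exp(−(13.1−9.7)²/(2·1.5²)) = 0.265962·exp(-2.56889) = 0.0203781
  p_C = (1/(2.1·√(2π)))·exp(−(13.1−21.6)²/(2·2.1²)) = 0.189973·exp(-8.19161) = 5.26162e-05
Multiply by the mixture weights:
  w_A·p_A = 0.05 × 0.0384857 = 0.00192429
  w_B·p_B = 0.40 × 0.0203781 = 0.00815126
  w_C·p_C = 0.55 × 5.26162e-05 = 2.89389e-05
Evidence: 0.00192429 + 0.00815126 + 2.89389e-05 = 0.0101045
So the posterior for Setting B is 0.00815126 / 0.0101045 ≈ 0.807.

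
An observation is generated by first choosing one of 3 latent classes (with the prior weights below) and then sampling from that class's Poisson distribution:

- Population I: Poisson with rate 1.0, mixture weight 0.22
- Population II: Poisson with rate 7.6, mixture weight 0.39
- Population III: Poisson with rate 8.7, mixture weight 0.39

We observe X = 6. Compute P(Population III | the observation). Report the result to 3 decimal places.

0.428

Posterior ∝ prior × likelihood, so P(k | x) ∝ π_k f_k(x); normalise over all components.
Poisson probabilities:
  f_I = e^(−1.0)·1.0^6/6! = 0.000510944
  f_II = e^(−7.6)·7.6^6/6! = 0.13394
  f_III = e^(−8.7)·8.7^6/6! = 0.100328
Prior × likelihood for each component:
  π_I·f_I = 0.22 × 0.000510944 = 0.000112408
  π_II·f_II = 0.39 × 0.13394 = 0.0522367
  π_III·f_III = 0.39 × 0.100328 = 0.0391278
Denominator: 0.000112408 + 0.0522367 + 0.0391278 = 0.0914769
P(Population III | data) ≈ 0.428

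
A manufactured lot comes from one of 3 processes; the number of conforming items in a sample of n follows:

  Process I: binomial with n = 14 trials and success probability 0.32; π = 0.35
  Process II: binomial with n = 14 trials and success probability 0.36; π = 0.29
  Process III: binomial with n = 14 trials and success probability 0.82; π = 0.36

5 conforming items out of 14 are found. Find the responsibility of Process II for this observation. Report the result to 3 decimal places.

Posterior ∝ prior × likelihood, so P(k | x) ∝ π_k f_k(x); normalise over all components.
Binomial probabilities:
  p_I = C(14,5)·0.32^5·0.68^9 = 2002·0.00335544·0.0310871 = 0.208831
  p_II = C(14,5)·0.36^5·0.64^9 = 2002·0.00604662·0.0180144 = 0.21807
  p_III = C(14,5)·0.82^5·0.18^9 = 2002·0.37074·1.98359e-07 = 0.000147226
Unnormalised posteriors:
  π_I·p_I = 0.35 × 0.208831 = 0.0730907
  π_II·p_II = 0.29 × 0.21807 = 0.0632404
  π_III·p_III = 0.36 × 0.000147226 = 5.30015e-05
Sum: 0.0730907 + 0.0632404 + 5.30015e-05 = 0.136384
So the posterior for Process II is 0.0632404 / 0.136384 ≈ 0.464.

0.464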